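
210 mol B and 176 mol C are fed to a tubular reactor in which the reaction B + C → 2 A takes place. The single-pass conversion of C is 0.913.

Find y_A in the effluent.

0.833

C reacted = 0.913 × 176 = 160.7 mol; ν_C = −1, so ξ = 160.7/1 = 160.7 mol.
Outlet amounts (n = n₀ + ν ξ):
  B: 210 − 1(160.7) = 49.31
  C: 176 − 1(160.7) = 15.31
  A: 0 + 2(160.7) = 321.4
Total out = 386 mol; y_A = 321.4 / 386 = 0.8326.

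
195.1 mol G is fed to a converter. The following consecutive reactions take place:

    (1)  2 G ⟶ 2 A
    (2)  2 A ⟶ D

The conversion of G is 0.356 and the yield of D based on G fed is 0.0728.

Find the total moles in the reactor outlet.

Conversion of G: G consumed = 2ξ₁ = 0.356 × 195.1 → ξ₁ = 34.73 mol.
Yield of D: 1ξ₂ / 195.1 = 0.0728 → ξ₂ = 14.2 mol.
Outlet amounts (n = n₀ + Σ ν·ξ):
  G: 195.1 − 2(34.73) = 125.6
  A: 0 + 2(34.73) − 2(14.2) = 41.05
  D: 0 + 1(14.2) = 14.2
Total out = 125.6 + 41.05 + 14.2 = 180.9 mol.

181 mol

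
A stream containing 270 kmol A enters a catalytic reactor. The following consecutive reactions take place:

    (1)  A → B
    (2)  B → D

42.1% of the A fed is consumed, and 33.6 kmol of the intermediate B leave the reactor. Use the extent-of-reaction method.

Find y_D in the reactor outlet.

Conversion of A: A consumed = 1ξ₁ = 0.421 × 270 → ξ₁ = 113.7 kmol.
B balance: n_B = 0 + 1ξ₁ − 1ξ₂ = 33.6 → ξ₂ = (1·113.7 − 33.6)/1 = 80.07 kmol.
Outlet amounts (n = n₀ + Σ ν·ξ):
  A: 270 − 1(113.7) = 156.3
  B: 0 + 1(113.7) − 1(80.07) = 33.6
  D: 0 + 1(80.07) = 80.07
Total out = 270 kmol; y_D = 80.07 / 270 = 0.2966.

0.297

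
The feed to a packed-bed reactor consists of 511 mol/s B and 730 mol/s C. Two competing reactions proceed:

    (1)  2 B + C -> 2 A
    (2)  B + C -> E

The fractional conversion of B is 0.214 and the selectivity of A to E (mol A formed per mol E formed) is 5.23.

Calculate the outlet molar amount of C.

Conversion of B: B consumed = 0.214 × 511 = 109.4 mol/s = 2ξ₁ + 1ξ₂.
Selectivity: 2ξ₁ / (1ξ₂) = 5.23 → ξ₁ = 2.615 ξ₂.
Substitute: (2·2.615 + 1) ξ₂ = 109.4 → ξ₂ = 17.55 mol/s, ξ₁ = 45.9 mol/s.
Outlet amounts (n = n₀ + Σ ν·ξ):
  B: 511 − 2(45.9) − 1(17.55) = 401.6
  C: 730 − 1(45.9) − 1(17.55) = 666.5
  A: 0 + 2(45.9) = 91.8
  E: 0 + 1(17.55) = 17.55

667 mol/s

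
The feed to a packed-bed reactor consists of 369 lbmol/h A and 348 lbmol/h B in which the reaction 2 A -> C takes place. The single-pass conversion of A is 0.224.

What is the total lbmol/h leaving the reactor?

676 lbmol/h

A reacted = 0.224 × 369 = 82.66 lbmol/h; ν_A = −2, so ξ = 82.66/2 = 41.33 lbmol/h.
Outlet amounts (n = n₀ + ν ξ):
  A: 369 − 2(41.33) = 286.3
  C: 0 + 1(41.33) = 41.33
  B: 348 (inert)
Total out = 286.3 + 41.33 + 348 = 675.7 lbmol/h.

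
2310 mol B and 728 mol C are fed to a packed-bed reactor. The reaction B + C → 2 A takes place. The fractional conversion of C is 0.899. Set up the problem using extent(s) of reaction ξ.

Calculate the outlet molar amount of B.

1660 mol

C reacted = 0.899 × 728 = 654.5 mol; ν_C = −1, so ξ = 654.5/1 = 654.5 mol.
Outlet amounts (n = n₀ + ν ξ):
  B: 2310 − 1(654.5) = 1656
  C: 728 − 1(654.5) = 73.53
  A: 0 + 2(654.5) = 1309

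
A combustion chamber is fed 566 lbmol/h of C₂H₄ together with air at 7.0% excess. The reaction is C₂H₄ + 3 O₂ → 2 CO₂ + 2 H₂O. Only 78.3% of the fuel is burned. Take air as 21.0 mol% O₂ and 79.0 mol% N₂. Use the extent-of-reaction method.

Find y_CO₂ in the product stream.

Stoichiometric O₂ = 3 × 566 = 1698 lbmol/h; O₂ fed = 1698 × 1.070 = 1817 lbmol/h.
N₂ fed = 1817 × 79/21 = 6835 lbmol/h.
Fuel reacted = 0.783 × 566 → ξ = 443.2 lbmol/h.
Outlet (n = n₀ + ν ξ):
  C₂H₄: 566 − 1(443.2) = 122.8
  O₂: 1817 − 3(443.2) = 487.3
  N₂: 6835 (inert)
  CO₂: 0 + 2(443.2) = 886.4
  H₂O: 0 + 2(443.2) = 886.4
Total out = 9218 lbmol/h; y_CO₂ = 886.4 / 9218 = 0.09616.

0.0962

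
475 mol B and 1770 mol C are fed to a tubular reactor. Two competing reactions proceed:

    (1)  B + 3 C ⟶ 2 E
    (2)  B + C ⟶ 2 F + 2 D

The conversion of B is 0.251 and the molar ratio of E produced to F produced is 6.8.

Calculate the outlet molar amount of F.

Conversion of B: B consumed = 0.251 × 475 = 119.2 mol = 1ξ₁ + 1ξ₂.
Selectivity: 2ξ₁ / (2ξ₂) = 6.8 → ξ₁ = 6.8 ξ₂.
Substitute: (1·6.8 + 1) ξ₂ = 119.2 → ξ₂ = 15.29 mol, ξ₁ = 103.9 mol.
Outlet amounts (n = n₀ + Σ ν·ξ):
  B: 475 − 1(103.9) − 1(15.29) = 355.8
  C: 1770 − 3(103.9) − 1(15.29) = 1443
  E: 0 + 2(103.9) = 207.9
  F: 0 + 2(15.29) = 30.57
  D: 0 + 2(15.29) = 30.57

30.6 mol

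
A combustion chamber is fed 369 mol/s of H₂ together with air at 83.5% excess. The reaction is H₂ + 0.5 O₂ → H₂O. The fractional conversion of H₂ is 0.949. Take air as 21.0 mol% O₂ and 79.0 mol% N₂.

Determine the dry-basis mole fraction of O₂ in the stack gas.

Stoichiometric O₂ = 0.5 × 369 = 184.5 mol/s; O₂ fed = 184.5 × 1.835 = 338.6 mol/s.
N₂ fed = 338.6 × 79/21 = 1274 mol/s.
Fuel reacted = 0.949 × 369 → ξ = 350.2 mol/s.
Outlet (n = n₀ + ν ξ):
  H₂: 369 − 1(350.2) = 18.82
  O₂: 338.6 − 0.5(350.2) = 163.5
  N₂: 1274 (inert)
  H₂O: 0 + 1(350.2) = 350.2
Dry total = 1456 mol/s; y_O₂ (dry) = 163.5 / 1456 = 0.1123.

0.112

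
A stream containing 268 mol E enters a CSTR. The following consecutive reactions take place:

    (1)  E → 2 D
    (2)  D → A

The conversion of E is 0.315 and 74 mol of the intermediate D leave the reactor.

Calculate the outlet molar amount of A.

Conversion of E: E consumed = 1ξ₁ = 0.315 × 268 → ξ₁ = 84.42 mol.
D balance: n_D = 0 + 2ξ₁ − 1ξ₂ = 74 → ξ₂ = (2·84.42 − 74)/1 = 94.84 mol.
Outlet amounts (n = n₀ + Σ ν·ξ):
  E: 268 − 1(84.42) = 183.6
  D: 0 + 2(84.42) − 1(94.84) = 74
  A: 0 + 1(94.84) = 94.84

94.8 mol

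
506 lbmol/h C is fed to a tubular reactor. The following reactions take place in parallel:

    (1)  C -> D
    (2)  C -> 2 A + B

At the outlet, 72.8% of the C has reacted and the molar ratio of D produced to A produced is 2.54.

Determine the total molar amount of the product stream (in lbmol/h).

Conversion of C: C consumed = 0.728 × 506 = 368.4 lbmol/h = 1ξ₁ + 1ξ₂.
Selectivity: 1ξ₁ / (2ξ₂) = 2.54 → ξ₁ = 5.08 ξ₂.
Substitute: (1·5.08 + 1) ξ₂ = 368.4 → ξ₂ = 60.59 lbmol/h, ξ₁ = 307.8 lbmol/h.
Outlet amounts (n = n₀ + Σ ν·ξ):
  C: 506 − 1(307.8) − 1(60.59) = 137.6
  D: 0 + 1(307.8) = 307.8
  A: 0 + 2(60.59) = 121.2
  B: 0 + 1(60.59) = 60.59
Total out = 137.6 + 307.8 + 121.2 + 60.59 = 627.2 lbmol/h.

627 lbmol/h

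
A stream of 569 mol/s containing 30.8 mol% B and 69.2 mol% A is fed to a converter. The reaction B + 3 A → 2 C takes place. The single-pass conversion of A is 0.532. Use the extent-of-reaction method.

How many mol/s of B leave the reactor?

A reacted = 0.532 × 393.7 = 209.5 mol/s; ν_A = −3, so ξ = 209.5/3 = 69.82 mol/s.
Outlet amounts (n = n₀ + ν ξ):
  B: 175.3 − 1(69.82) = 105.4
  A: 393.7 − 3(69.82) = 184.3
  C: 0 + 2(69.82) = 139.6

105 mol/s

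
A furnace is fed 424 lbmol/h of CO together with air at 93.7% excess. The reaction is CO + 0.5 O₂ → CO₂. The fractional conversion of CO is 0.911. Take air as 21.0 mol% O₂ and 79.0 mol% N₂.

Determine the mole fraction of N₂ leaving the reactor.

0.707

Stoichiometric O₂ = 0.5 × 424 = 212 lbmol/h; O₂ fed = 212 × 1.937 = 410.6 lbmol/h.
N₂ fed = 410.6 × 79/21 = 1545 lbmol/h.
Fuel reacted = 0.911 × 424 → ξ = 386.3 lbmol/h.
Outlet (n = n₀ + ν ξ):
  CO: 424 − 1(386.3) = 37.74
  O₂: 410.6 − 0.5(386.3) = 217.5
  N₂: 1545 (inert)
  CO₂: 0 + 1(386.3) = 386.3
Total out = 2186 lbmol/h; y_N₂ = 1545 / 2186 = 0.7066.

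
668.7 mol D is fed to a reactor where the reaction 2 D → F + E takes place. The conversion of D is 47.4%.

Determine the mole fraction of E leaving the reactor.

0.237

D reacted = 0.474 × 668.7 = 317 mol; ν_D = −2, so ξ = 317/2 = 158.5 mol.
Outlet amounts (n = n₀ + ν ξ):
  D: 668.7 − 2(158.5) = 351.7
  F: 0 + 1(158.5) = 158.5
  E: 0 + 1(158.5) = 158.5
Total out = 668.7 mol; y_E = 158.5 / 668.7 = 0.237.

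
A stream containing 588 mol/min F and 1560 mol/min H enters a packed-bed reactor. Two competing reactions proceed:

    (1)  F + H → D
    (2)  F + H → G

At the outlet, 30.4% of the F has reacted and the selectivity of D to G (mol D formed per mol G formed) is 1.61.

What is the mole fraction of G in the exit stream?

0.0348

Conversion of F: F consumed = 0.304 × 588 = 178.8 mol/min = 1ξ₁ + 1ξ₂.
Selectivity: 1ξ₁ / (1ξ₂) = 1.61 → ξ₁ = 1.61 ξ₂.
Substitute: (1·1.61 + 1) ξ₂ = 178.8 → ξ₂ = 68.49 mol/min, ξ₁ = 110.3 mol/min.
Outlet amounts (n = n₀ + Σ ν·ξ):
  F: 588 − 1(110.3) − 1(68.49) = 409.2
  H: 1560 − 1(110.3) − 1(68.49) = 1381
  D: 0 + 1(110.3) = 110.3
  G: 0 + 1(68.49) = 68.49
Total out = 1969 mol/min; y_G = 68.49 / 1969 = 0.03478.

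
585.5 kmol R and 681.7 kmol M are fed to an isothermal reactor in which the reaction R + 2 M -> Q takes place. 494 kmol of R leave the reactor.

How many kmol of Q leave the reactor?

For R: n = n₀ − 1ξ → 494 = 585.5 − 1ξ, giving ξ = 91.5 kmol.
Outlet amounts (n = n₀ + ν ξ):
  R: 585.5 − 1(91.5) = 494
  M: 681.7 − 2(91.5) = 498.7
  Q: 0 + 1(91.5) = 91.5

91.5 kmol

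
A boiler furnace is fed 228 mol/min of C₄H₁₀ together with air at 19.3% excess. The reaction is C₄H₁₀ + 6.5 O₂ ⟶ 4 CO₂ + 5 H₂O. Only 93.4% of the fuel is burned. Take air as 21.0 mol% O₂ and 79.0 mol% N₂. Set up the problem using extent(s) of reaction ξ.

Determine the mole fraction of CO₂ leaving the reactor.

Stoichiometric O₂ = 6.5 × 228 = 1482 mol/min; O₂ fed = 1482 × 1.193 = 1768 mol/min.
N₂ fed = 1768 × 79/21 = 6651 mol/min.
Fuel reacted = 0.934 × 228 → ξ = 213 mol/min.
Outlet (n = n₀ + ν ξ):
  C₄H₁₀: 228 − 1(213) = 15.05
  O₂: 1768 − 6.5(213) = 383.8
  N₂: 6651 (inert)
  CO₂: 0 + 4(213) = 851.8
  H₂O: 0 + 5(213) = 1065
Total out = 8967 mol/min; y_CO₂ = 851.8 / 8967 = 0.095.

0.095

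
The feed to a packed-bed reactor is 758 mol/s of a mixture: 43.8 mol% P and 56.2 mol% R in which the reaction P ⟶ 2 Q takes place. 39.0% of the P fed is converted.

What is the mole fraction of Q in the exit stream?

0.292

P reacted = 0.39 × 332 = 129.5 mol/s; ν_P = −1, so ξ = 129.5/1 = 129.5 mol/s.
Outlet amounts (n = n₀ + ν ξ):
  P: 332 − 1(129.5) = 202.5
  Q: 0 + 2(129.5) = 259
  R: 426 (inert)
Total out = 887.5 mol/s; y_Q = 259 / 887.5 = 0.2918.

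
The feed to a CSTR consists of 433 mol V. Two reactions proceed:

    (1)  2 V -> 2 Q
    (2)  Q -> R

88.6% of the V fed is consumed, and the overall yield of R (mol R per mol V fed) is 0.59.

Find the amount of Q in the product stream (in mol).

Conversion of V: V consumed = 2ξ₁ = 0.886 × 433 → ξ₁ = 191.8 mol.
Yield of R: 1ξ₂ / 433 = 0.59 → ξ₂ = 255.5 mol.
Outlet amounts (n = n₀ + Σ ν·ξ):
  V: 433 − 2(191.8) = 49.36
  Q: 0 + 2(191.8) − 1(255.5) = 128.2
  R: 0 + 1(255.5) = 255.5

128 mol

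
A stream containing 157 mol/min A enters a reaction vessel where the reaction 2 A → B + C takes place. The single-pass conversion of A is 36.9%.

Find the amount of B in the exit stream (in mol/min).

A reacted = 0.369 × 157 = 57.93 mol/min; ν_A = −2, so ξ = 57.93/2 = 28.97 mol/min.
Outlet amounts (n = n₀ + ν ξ):
  A: 157 − 2(28.97) = 99.07
  B: 0 + 1(28.97) = 28.97
  C: 0 + 1(28.97) = 28.97

29 mol/min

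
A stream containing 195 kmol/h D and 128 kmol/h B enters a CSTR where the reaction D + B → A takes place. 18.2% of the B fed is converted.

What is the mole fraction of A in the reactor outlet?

B reacted = 0.182 × 128 = 23.3 kmol/h; ν_B = −1, so ξ = 23.3/1 = 23.3 kmol/h.
Outlet amounts (n = n₀ + ν ξ):
  D: 195 − 1(23.3) = 171.7
  B: 128 − 1(23.3) = 104.7
  A: 0 + 1(23.3) = 23.3
Total out = 299.7 kmol/h; y_A = 23.3 / 299.7 = 0.07773.

0.0777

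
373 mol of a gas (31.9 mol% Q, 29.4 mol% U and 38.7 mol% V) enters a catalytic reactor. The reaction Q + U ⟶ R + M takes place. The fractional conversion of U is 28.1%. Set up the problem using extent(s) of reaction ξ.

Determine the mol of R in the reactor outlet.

30.8 mol

U reacted = 0.281 × 109.7 = 30.82 mol; ν_U = −1, so ξ = 30.82/1 = 30.82 mol.
Outlet amounts (n = n₀ + ν ξ):
  Q: 119 − 1(30.82) = 88.17
  U: 109.7 − 1(30.82) = 78.85
  R: 0 + 1(30.82) = 30.82
  M: 0 + 1(30.82) = 30.82
  V: 144.4 (inert)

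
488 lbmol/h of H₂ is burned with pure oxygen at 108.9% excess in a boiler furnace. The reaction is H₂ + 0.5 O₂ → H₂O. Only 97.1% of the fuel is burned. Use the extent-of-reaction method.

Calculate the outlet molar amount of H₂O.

Stoichiometric O₂ = 0.5 × 488 = 244 lbmol/h; O₂ fed = 244 × 2.089 = 509.7 lbmol/h.
Fuel reacted = 0.971 × 488 → ξ = 473.8 lbmol/h.
Outlet (n = n₀ + ν ξ):
  H₂: 488 − 1(473.8) = 14.15
  O₂: 509.7 − 0.5(473.8) = 272.8
  H₂O: 0 + 1(473.8) = 473.8

474 lbmol/h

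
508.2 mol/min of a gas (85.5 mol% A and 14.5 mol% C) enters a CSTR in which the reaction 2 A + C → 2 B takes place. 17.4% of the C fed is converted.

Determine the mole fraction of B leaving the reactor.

C reacted = 0.174 × 73.69 = 12.82 mol/min; ν_C = −1, so ξ = 12.82/1 = 12.82 mol/min.
Outlet amounts (n = n₀ + ν ξ):
  A: 434.5 − 2(12.82) = 408.9
  C: 73.69 − 1(12.82) = 60.87
  B: 0 + 2(12.82) = 25.64
Total out = 495.4 mol/min; y_B = 25.64 / 495.4 = 0.05177.

0.0518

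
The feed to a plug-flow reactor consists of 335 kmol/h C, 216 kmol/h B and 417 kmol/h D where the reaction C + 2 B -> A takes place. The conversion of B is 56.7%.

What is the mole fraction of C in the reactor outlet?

B reacted = 0.567 × 216 = 122.5 kmol/h; ν_B = −2, so ξ = 122.5/2 = 61.24 kmol/h.
Outlet amounts (n = n₀ + ν ξ):
  C: 335 − 1(61.24) = 273.8
  B: 216 − 2(61.24) = 93.53
  A: 0 + 1(61.24) = 61.24
  D: 417 (inert)
Total out = 845.5 kmol/h; y_C = 273.8 / 845.5 = 0.3238.

0.324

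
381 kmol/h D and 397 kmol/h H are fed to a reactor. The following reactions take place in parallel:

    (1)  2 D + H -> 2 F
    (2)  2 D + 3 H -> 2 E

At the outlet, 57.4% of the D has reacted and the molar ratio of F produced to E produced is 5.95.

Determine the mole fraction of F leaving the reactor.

0.294

Conversion of D: D consumed = 0.574 × 381 = 218.7 kmol/h = 2ξ₁ + 2ξ₂.
Selectivity: 2ξ₁ / (2ξ₂) = 5.95 → ξ₁ = 5.95 ξ₂.
Substitute: (2·5.95 + 2) ξ₂ = 218.7 → ξ₂ = 15.73 kmol/h, ξ₁ = 93.61 kmol/h.
Outlet amounts (n = n₀ + Σ ν·ξ):
  D: 381 − 2(93.61) − 2(15.73) = 162.3
  H: 397 − 1(93.61) − 3(15.73) = 256.2
  F: 0 + 2(93.61) = 187.2
  E: 0 + 2(15.73) = 31.47
Total out = 637.2 kmol/h; y_F = 187.2 / 637.2 = 0.2938.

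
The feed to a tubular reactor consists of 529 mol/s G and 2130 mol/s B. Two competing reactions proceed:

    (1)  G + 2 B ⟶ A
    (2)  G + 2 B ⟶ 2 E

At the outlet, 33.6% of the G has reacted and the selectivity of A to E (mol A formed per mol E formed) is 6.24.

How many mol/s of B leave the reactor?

Conversion of G: G consumed = 0.336 × 529 = 177.7 mol/s = 1ξ₁ + 1ξ₂.
Selectivity: 1ξ₁ / (2ξ₂) = 6.24 → ξ₁ = 12.48 ξ₂.
Substitute: (1·12.48 + 1) ξ₂ = 177.7 → ξ₂ = 13.19 mol/s, ξ₁ = 164.6 mol/s.
Outlet amounts (n = n₀ + Σ ν·ξ):
  G: 529 − 1(164.6) − 1(13.19) = 351.3
  B: 2130 − 2(164.6) − 2(13.19) = 1775
  A: 0 + 1(164.6) = 164.6
  E: 0 + 2(13.19) = 26.37

1770 mol/s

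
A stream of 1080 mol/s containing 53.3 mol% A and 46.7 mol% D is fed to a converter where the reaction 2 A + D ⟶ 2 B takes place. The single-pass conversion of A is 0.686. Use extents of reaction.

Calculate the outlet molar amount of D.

A reacted = 0.686 × 575.6 = 394.9 mol/s; ν_A = −2, so ξ = 394.9/2 = 197.4 mol/s.
Outlet amounts (n = n₀ + ν ξ):
  A: 575.6 − 2(197.4) = 180.8
  D: 504.4 − 1(197.4) = 306.9
  B: 0 + 2(197.4) = 394.9

307 mol/s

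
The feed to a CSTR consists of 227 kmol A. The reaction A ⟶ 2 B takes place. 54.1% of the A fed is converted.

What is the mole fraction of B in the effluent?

A reacted = 0.541 × 227 = 122.8 kmol; ν_A = −1, so ξ = 122.8/1 = 122.8 kmol.
Outlet amounts (n = n₀ + ν ξ):
  A: 227 − 1(122.8) = 104.2
  B: 0 + 2(122.8) = 245.6
Total out = 349.8 kmol; y_B = 245.6 / 349.8 = 0.7021.

0.702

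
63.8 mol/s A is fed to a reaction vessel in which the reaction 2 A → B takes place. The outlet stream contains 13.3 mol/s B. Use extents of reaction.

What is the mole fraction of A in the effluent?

For B: n = n₀ + 1ξ → 13.3 = 0 + 1ξ, giving ξ = 13.3 mol/s.
Outlet amounts (n = n₀ + ν ξ):
  A: 63.8 − 2(13.3) = 37.2
  B: 0 + 1(13.3) = 13.3
Total out = 50.5 mol/s; y_A = 37.2 / 50.5 = 0.7366.

0.737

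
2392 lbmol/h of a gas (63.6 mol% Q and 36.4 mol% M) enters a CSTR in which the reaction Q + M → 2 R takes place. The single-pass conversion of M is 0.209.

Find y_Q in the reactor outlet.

0.56

M reacted = 0.209 × 870.7 = 182 lbmol/h; ν_M = −1, so ξ = 182/1 = 182 lbmol/h.
Outlet amounts (n = n₀ + ν ξ):
  Q: 1521 − 1(182) = 1339
  M: 870.7 − 1(182) = 688.7
  R: 0 + 2(182) = 363.9
Total out = 2392 lbmol/h; y_Q = 1339 / 2392 = 0.5599.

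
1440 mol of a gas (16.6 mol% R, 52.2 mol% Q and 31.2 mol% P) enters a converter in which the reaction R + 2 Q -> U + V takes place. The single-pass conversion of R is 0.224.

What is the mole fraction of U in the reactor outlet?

R reacted = 0.224 × 239 = 53.54 mol; ν_R = −1, so ξ = 53.54/1 = 53.54 mol.
Outlet amounts (n = n₀ + ν ξ):
  R: 239 − 1(53.54) = 185.5
  Q: 751.7 − 2(53.54) = 644.6
  U: 0 + 1(53.54) = 53.54
  V: 0 + 1(53.54) = 53.54
  P: 449.3 (inert)
Total out = 1386 mol; y_U = 53.54 / 1386 = 0.03862.

0.0386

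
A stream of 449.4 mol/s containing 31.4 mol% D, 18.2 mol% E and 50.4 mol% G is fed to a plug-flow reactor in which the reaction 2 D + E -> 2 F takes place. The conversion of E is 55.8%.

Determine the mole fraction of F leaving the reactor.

0.226

E reacted = 0.558 × 81.79 = 45.64 mol/s; ν_E = −1, so ξ = 45.64/1 = 45.64 mol/s.
Outlet amounts (n = n₀ + ν ξ):
  D: 141.1 − 2(45.64) = 49.83
  E: 81.79 − 1(45.64) = 36.15
  F: 0 + 2(45.64) = 91.28
  G: 226.5 (inert)
Total out = 403.8 mol/s; y_F = 91.28 / 403.8 = 0.2261.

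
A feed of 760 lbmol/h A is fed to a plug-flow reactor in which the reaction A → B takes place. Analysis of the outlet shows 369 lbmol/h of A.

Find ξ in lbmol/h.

For A: n = n₀ − 1ξ → 369 = 760 − 1ξ, giving ξ = 391 lbmol/h.
Outlet amounts (n = n₀ + ν ξ):
  A: 760 − 1(391) = 369
  B: 0 + 1(391) = 391

ξ = 391 lbmol/h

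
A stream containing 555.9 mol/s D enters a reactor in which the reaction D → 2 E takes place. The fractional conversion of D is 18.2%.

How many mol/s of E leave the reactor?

D reacted = 0.182 × 555.9 = 101.2 mol/s; ν_D = −1, so ξ = 101.2/1 = 101.2 mol/s.
Outlet amounts (n = n₀ + ν ξ):
  D: 555.9 − 1(101.2) = 454.7
  E: 0 + 2(101.2) = 202.3

202 mol/s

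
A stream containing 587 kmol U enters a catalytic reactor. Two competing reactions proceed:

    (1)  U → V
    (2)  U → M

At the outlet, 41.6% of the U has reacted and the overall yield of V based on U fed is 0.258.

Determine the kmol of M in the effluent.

92.7 kmol

Yield of V: 1ξ₁ / 587 = 0.258 → ξ₁ = 151.4 kmol.
Conversion of U: 1ξ₁ + 1ξ₂ = 0.416 × 587 = 244.2 → ξ₂ = 92.75 kmol.
Outlet amounts (n = n₀ + Σ ν·ξ):
  U: 587 − 1(151.4) − 1(92.75) = 342.8
  V: 0 + 1(151.4) = 151.4
  M: 0 + 1(92.75) = 92.75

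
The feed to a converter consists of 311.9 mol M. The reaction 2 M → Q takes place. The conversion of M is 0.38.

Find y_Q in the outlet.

0.235

M reacted = 0.38 × 311.9 = 118.5 mol; ν_M = −2, so ξ = 118.5/2 = 59.26 mol.
Outlet amounts (n = n₀ + ν ξ):
  M: 311.9 − 2(59.26) = 193.4
  Q: 0 + 1(59.26) = 59.26
Total out = 252.6 mol; y_Q = 59.26 / 252.6 = 0.2346.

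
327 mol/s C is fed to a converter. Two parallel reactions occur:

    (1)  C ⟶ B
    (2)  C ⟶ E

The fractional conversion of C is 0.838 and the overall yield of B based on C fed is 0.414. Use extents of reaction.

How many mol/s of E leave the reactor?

139 mol/s

Yield of B: 1ξ₁ / 327 = 0.414 → ξ₁ = 135.4 mol/s.
Conversion of C: 1ξ₁ + 1ξ₂ = 0.838 × 327 = 274 → ξ₂ = 138.6 mol/s.
Outlet amounts (n = n₀ + Σ ν·ξ):
  C: 327 − 1(135.4) − 1(138.6) = 52.97
  B: 0 + 1(135.4) = 135.4
  E: 0 + 1(138.6) = 138.6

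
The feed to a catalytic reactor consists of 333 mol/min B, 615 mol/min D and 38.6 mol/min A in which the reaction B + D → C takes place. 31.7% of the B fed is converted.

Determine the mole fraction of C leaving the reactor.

0.12

B reacted = 0.317 × 333 = 105.6 mol/min; ν_B = −1, so ξ = 105.6/1 = 105.6 mol/min.
Outlet amounts (n = n₀ + ν ξ):
  B: 333 − 1(105.6) = 227.4
  D: 615 − 1(105.6) = 509.4
  C: 0 + 1(105.6) = 105.6
  A: 38.6 (inert)
Total out = 881 mol/min; y_C = 105.6 / 881 = 0.1198.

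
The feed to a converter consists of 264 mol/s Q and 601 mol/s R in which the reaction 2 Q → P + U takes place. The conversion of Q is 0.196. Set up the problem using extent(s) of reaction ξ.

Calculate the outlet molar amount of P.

25.9 mol/s

Q reacted = 0.196 × 264 = 51.74 mol/s; ν_Q = −2, so ξ = 51.74/2 = 25.87 mol/s.
Outlet amounts (n = n₀ + ν ξ):
  Q: 264 − 2(25.87) = 212.3
  P: 0 + 1(25.87) = 25.87
  U: 0 + 1(25.87) = 25.87
  R: 601 (inert)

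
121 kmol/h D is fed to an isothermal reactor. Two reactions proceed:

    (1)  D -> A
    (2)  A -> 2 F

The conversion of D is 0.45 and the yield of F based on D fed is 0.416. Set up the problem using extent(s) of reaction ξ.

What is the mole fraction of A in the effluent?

Conversion of D: D consumed = 1ξ₁ = 0.45 × 121 → ξ₁ = 54.45 kmol/h.
Yield of F: 2ξ₂ / 121 = 0.416 → ξ₂ = 25.17 kmol/h.
Outlet amounts (n = n₀ + Σ ν·ξ):
  D: 121 − 1(54.45) = 66.55
  A: 0 + 1(54.45) − 1(25.17) = 29.28
  F: 0 + 2(25.17) = 50.34
Total out = 146.2 kmol/h; y_A = 29.28 / 146.2 = 0.2003.

0.2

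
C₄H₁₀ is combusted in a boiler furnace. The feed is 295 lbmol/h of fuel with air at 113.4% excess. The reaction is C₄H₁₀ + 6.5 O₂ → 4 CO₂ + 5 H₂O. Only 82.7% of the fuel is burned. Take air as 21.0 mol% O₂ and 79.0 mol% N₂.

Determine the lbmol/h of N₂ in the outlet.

15400 lbmol/h

Stoichiometric O₂ = 6.5 × 295 = 1918 lbmol/h; O₂ fed = 1918 × 2.134 = 4092 lbmol/h.
N₂ fed = 4092 × 79/21 = 15390 lbmol/h.
Fuel reacted = 0.827 × 295 → ξ = 244 lbmol/h.
Outlet (n = n₀ + ν ξ):
  C₄H₁₀: 295 − 1(244) = 51.04
  O₂: 4092 − 6.5(244) = 2506
  N₂: 15390 (inert)
  CO₂: 0 + 4(244) = 975.9
  H₂O: 0 + 5(244) = 1220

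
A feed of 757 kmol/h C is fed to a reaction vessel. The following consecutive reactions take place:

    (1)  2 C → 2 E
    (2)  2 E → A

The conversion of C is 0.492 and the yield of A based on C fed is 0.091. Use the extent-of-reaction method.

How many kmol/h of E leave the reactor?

235 kmol/h

Conversion of C: C consumed = 2ξ₁ = 0.492 × 757 → ξ₁ = 186.2 kmol/h.
Yield of A: 1ξ₂ / 757 = 0.091 → ξ₂ = 68.89 kmol/h.
Outlet amounts (n = n₀ + Σ ν·ξ):
  C: 757 − 2(186.2) = 384.6
  E: 0 + 2(186.2) − 2(68.89) = 234.7
  A: 0 + 1(68.89) = 68.89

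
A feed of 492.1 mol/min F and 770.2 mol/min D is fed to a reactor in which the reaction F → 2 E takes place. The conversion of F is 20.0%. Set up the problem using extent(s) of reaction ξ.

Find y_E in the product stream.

0.145

F reacted = 0.2 × 492.1 = 98.42 mol/min; ν_F = −1, so ξ = 98.42/1 = 98.42 mol/min.
Outlet amounts (n = n₀ + ν ξ):
  F: 492.1 − 1(98.42) = 393.7
  E: 0 + 2(98.42) = 196.8
  D: 770.2 (inert)
Total out = 1361 mol/min; y_E = 196.8 / 1361 = 0.1447.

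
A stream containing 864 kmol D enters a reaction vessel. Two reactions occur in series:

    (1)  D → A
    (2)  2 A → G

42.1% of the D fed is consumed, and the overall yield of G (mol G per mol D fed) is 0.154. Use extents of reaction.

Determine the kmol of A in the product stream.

97.6 kmol

Conversion of D: D consumed = 1ξ₁ = 0.421 × 864 → ξ₁ = 363.7 kmol.
Yield of G: 1ξ₂ / 864 = 0.154 → ξ₂ = 133.1 kmol.
Outlet amounts (n = n₀ + Σ ν·ξ):
  D: 864 − 1(363.7) = 500.3
  A: 0 + 1(363.7) − 2(133.1) = 97.63
  G: 0 + 1(133.1) = 133.1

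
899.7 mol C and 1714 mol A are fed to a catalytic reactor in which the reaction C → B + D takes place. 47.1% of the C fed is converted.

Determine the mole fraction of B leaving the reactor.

0.14

C reacted = 0.471 × 899.7 = 423.8 mol; ν_C = −1, so ξ = 423.8/1 = 423.8 mol.
Outlet amounts (n = n₀ + ν ξ):
  C: 899.7 − 1(423.8) = 475.9
  B: 0 + 1(423.8) = 423.8
  D: 0 + 1(423.8) = 423.8
  A: 1714 (inert)
Total out = 3037 mol; y_B = 423.8 / 3037 = 0.1395.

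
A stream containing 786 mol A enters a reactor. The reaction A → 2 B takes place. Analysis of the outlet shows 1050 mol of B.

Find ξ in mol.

ξ = 525 mol

For B: n = n₀ + 2ξ → 1050 = 0 + 2ξ, giving ξ = 525 mol.
Outlet amounts (n = n₀ + ν ξ):
  A: 786 − 1(525) = 261
  B: 0 + 2(525) = 1050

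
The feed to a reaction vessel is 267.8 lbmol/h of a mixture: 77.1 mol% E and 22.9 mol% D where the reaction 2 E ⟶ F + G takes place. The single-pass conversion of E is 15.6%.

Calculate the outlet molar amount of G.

E reacted = 0.156 × 206.5 = 32.21 lbmol/h; ν_E = −2, so ξ = 32.21/2 = 16.1 lbmol/h.
Outlet amounts (n = n₀ + ν ξ):
  E: 206.5 − 2(16.1) = 174.3
  F: 0 + 1(16.1) = 16.1
  G: 0 + 1(16.1) = 16.1
  D: 61.33 (inert)

16.1 lbmol/h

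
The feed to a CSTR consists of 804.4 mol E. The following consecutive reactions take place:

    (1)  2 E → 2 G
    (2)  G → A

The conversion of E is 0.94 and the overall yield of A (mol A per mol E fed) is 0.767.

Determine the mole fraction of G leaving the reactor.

Conversion of E: E consumed = 2ξ₁ = 0.94 × 804.4 → ξ₁ = 378.1 mol.
Yield of A: 1ξ₂ / 804.4 = 0.767 → ξ₂ = 617 mol.
Outlet amounts (n = n₀ + Σ ν·ξ):
  E: 804.4 − 2(378.1) = 48.26
  G: 0 + 2(378.1) − 1(617) = 139.2
  A: 0 + 1(617) = 617
Total out = 804.4 mol; y_G = 139.2 / 804.4 = 0.173.

0.173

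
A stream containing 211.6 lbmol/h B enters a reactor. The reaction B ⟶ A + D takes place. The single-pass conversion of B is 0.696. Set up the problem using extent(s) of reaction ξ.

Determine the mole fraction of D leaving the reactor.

0.41

B reacted = 0.696 × 211.6 = 147.3 lbmol/h; ν_B = −1, so ξ = 147.3/1 = 147.3 lbmol/h.
Outlet amounts (n = n₀ + ν ξ):
  B: 211.6 − 1(147.3) = 64.33
  A: 0 + 1(147.3) = 147.3
  D: 0 + 1(147.3) = 147.3
Total out = 358.9 lbmol/h; y_D = 147.3 / 358.9 = 0.4104.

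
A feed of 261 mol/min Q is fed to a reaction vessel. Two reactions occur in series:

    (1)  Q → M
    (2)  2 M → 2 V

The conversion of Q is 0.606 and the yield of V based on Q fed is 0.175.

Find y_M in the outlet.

Conversion of Q: Q consumed = 1ξ₁ = 0.606 × 261 → ξ₁ = 158.2 mol/min.
Yield of V: 2ξ₂ / 261 = 0.175 → ξ₂ = 22.84 mol/min.
Outlet amounts (n = n₀ + Σ ν·ξ):
  Q: 261 − 1(158.2) = 102.8
  M: 0 + 1(158.2) − 2(22.84) = 112.5
  V: 0 + 2(22.84) = 45.67
Total out = 261 mol/min; y_M = 112.5 / 261 = 0.431.

0.431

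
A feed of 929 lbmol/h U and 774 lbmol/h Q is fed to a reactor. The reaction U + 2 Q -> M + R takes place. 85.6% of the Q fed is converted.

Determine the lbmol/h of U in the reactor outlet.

Q reacted = 0.856 × 774 = 662.5 lbmol/h; ν_Q = −2, so ξ = 662.5/2 = 331.3 lbmol/h.
Outlet amounts (n = n₀ + ν ξ):
  U: 929 − 1(331.3) = 597.7
  Q: 774 − 2(331.3) = 111.5
  M: 0 + 1(331.3) = 331.3
  R: 0 + 1(331.3) = 331.3

598 lbmol/h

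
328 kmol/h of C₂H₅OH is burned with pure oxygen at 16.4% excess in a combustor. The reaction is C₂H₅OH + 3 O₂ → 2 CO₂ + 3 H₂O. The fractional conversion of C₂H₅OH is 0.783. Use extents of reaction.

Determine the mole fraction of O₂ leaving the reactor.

Stoichiometric O₂ = 3 × 328 = 984 kmol/h; O₂ fed = 984 × 1.164 = 1145 kmol/h.
Fuel reacted = 0.783 × 328 → ξ = 256.8 kmol/h.
Outlet (n = n₀ + ν ξ):
  C₂H₅OH: 328 − 1(256.8) = 71.18
  O₂: 1145 − 3(256.8) = 374.9
  CO₂: 0 + 2(256.8) = 513.6
  H₂O: 0 + 3(256.8) = 770.5
Total out = 1730 kmol/h; y_O₂ = 374.9 / 1730 = 0.2167.

0.217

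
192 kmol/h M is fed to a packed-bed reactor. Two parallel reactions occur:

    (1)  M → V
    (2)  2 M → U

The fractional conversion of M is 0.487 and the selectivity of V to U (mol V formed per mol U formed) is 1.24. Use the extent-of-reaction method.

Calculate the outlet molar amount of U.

Conversion of M: M consumed = 0.487 × 192 = 93.5 kmol/h = 1ξ₁ + 2ξ₂.
Selectivity: 1ξ₁ / (1ξ₂) = 1.24 → ξ₁ = 1.24 ξ₂.
Substitute: (1·1.24 + 2) ξ₂ = 93.5 → ξ₂ = 28.86 kmol/h, ξ₁ = 35.79 kmol/h.
Outlet amounts (n = n₀ + Σ ν·ξ):
  M: 192 − 1(35.79) − 2(28.86) = 98.5
  V: 0 + 1(35.79) = 35.79
  U: 0 + 1(28.86) = 28.86

28.9 kmol/h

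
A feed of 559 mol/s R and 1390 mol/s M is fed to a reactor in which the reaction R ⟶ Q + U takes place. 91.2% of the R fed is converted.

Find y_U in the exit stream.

0.207

R reacted = 0.912 × 559 = 509.8 mol/s; ν_R = −1, so ξ = 509.8/1 = 509.8 mol/s.
Outlet amounts (n = n₀ + ν ξ):
  R: 559 − 1(509.8) = 49.19
  Q: 0 + 1(509.8) = 509.8
  U: 0 + 1(509.8) = 509.8
  M: 1390 (inert)
Total out = 2459 mol/s; y_U = 509.8 / 2459 = 0.2073.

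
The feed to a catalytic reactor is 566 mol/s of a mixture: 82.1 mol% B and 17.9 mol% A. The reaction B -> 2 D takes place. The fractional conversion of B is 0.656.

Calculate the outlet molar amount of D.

B reacted = 0.656 × 464.7 = 304.8 mol/s; ν_B = −1, so ξ = 304.8/1 = 304.8 mol/s.
Outlet amounts (n = n₀ + ν ξ):
  B: 464.7 − 1(304.8) = 159.9
  D: 0 + 2(304.8) = 609.7
  A: 101.3 (inert)

610 mol/s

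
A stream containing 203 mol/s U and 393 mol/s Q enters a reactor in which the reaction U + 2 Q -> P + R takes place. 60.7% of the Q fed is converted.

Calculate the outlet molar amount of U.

Q reacted = 0.607 × 393 = 238.6 mol/s; ν_Q = −2, so ξ = 238.6/2 = 119.3 mol/s.
Outlet amounts (n = n₀ + ν ξ):
  U: 203 − 1(119.3) = 83.72
  Q: 393 − 2(119.3) = 154.4
  P: 0 + 1(119.3) = 119.3
  R: 0 + 1(119.3) = 119.3

83.7 mol/s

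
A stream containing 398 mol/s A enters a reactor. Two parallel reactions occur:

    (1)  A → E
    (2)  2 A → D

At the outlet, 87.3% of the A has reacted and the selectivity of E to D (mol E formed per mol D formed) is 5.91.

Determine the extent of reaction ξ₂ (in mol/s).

Conversion of A: A consumed = 0.873 × 398 = 347.5 mol/s = 1ξ₁ + 2ξ₂.
Selectivity: 1ξ₁ / (1ξ₂) = 5.91 → ξ₁ = 5.91 ξ₂.
Substitute: (1·5.91 + 2) ξ₂ = 347.5 → ξ₂ = 43.93 mol/s, ξ₁ = 259.6 mol/s.
Outlet amounts (n = n₀ + Σ ν·ξ):
  A: 398 − 1(259.6) − 2(43.93) = 50.55
  E: 0 + 1(259.6) = 259.6
  D: 0 + 1(43.93) = 43.93

ξ₂ = 43.9 mol/s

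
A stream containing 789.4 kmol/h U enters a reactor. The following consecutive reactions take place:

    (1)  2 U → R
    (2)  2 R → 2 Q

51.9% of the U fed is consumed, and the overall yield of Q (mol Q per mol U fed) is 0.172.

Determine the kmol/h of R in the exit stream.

Conversion of U: U consumed = 2ξ₁ = 0.519 × 789.4 → ξ₁ = 204.8 kmol/h.
Yield of Q: 2ξ₂ / 789.4 = 0.172 → ξ₂ = 67.89 kmol/h.
Outlet amounts (n = n₀ + Σ ν·ξ):
  U: 789.4 − 2(204.8) = 379.7
  R: 0 + 1(204.8) − 2(67.89) = 69.07
  Q: 0 + 2(67.89) = 135.8

69.1 kmol/h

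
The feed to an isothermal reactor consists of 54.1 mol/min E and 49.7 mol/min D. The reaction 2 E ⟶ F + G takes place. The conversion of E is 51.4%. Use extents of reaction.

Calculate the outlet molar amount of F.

13.9 mol/min

E reacted = 0.514 × 54.1 = 27.81 mol/min; ν_E = −2, so ξ = 27.81/2 = 13.9 mol/min.
Outlet amounts (n = n₀ + ν ξ):
  E: 54.1 − 2(13.9) = 26.29
  F: 0 + 1(13.9) = 13.9
  G: 0 + 1(13.9) = 13.9
  D: 49.7 (inert)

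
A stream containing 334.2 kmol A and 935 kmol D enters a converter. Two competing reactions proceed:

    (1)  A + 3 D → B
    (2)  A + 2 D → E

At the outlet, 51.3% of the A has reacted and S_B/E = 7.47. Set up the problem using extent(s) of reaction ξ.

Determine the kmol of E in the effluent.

Conversion of A: A consumed = 0.513 × 334.2 = 171.4 kmol = 1ξ₁ + 1ξ₂.
Selectivity: 1ξ₁ / (1ξ₂) = 7.47 → ξ₁ = 7.47 ξ₂.
Substitute: (1·7.47 + 1) ξ₂ = 171.4 → ξ₂ = 20.24 kmol, ξ₁ = 151.2 kmol.
Outlet amounts (n = n₀ + Σ ν·ξ):
  A: 334.2 − 1(151.2) − 1(20.24) = 162.8
  D: 935 − 3(151.2) − 2(20.24) = 440.9
  B: 0 + 1(151.2) = 151.2
  E: 0 + 1(20.24) = 20.24

20.2 kmol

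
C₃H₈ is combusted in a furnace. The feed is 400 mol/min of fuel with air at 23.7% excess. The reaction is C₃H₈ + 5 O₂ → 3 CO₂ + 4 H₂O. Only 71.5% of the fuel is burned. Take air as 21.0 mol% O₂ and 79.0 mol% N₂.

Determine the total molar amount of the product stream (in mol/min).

12500 mol/min

Stoichiometric O₂ = 5 × 400 = 2000 mol/min; O₂ fed = 2000 × 1.237 = 2474 mol/min.
N₂ fed = 2474 × 79/21 = 9307 mol/min.
Fuel reacted = 0.715 × 400 → ξ = 286 mol/min.
Outlet (n = n₀ + ν ξ):
  C₃H₈: 400 − 1(286) = 114
  O₂: 2474 − 5(286) = 1044
  N₂: 9307 (inert)
  CO₂: 0 + 3(286) = 858
  H₂O: 0 + 4(286) = 1144
Total out = 114 + 1044 + 9307 + 858 + 1144 = 12470 mol/min.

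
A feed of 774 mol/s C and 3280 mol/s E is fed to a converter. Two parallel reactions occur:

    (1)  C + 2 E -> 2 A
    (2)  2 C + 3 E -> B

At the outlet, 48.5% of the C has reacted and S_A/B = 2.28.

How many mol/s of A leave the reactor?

273 mol/s

Conversion of C: C consumed = 0.485 × 774 = 375.4 mol/s = 1ξ₁ + 2ξ₂.
Selectivity: 2ξ₁ / (1ξ₂) = 2.28 → ξ₁ = 1.14 ξ₂.
Substitute: (1·1.14 + 2) ξ₂ = 375.4 → ξ₂ = 119.6 mol/s, ξ₁ = 136.3 mol/s.
Outlet amounts (n = n₀ + Σ ν·ξ):
  C: 774 − 1(136.3) − 2(119.6) = 398.6
  E: 3280 − 2(136.3) − 3(119.6) = 2649
  A: 0 + 2(136.3) = 272.6
  B: 0 + 1(119.6) = 119.6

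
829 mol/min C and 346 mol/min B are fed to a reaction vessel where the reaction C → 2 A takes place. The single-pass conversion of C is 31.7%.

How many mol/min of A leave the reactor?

C reacted = 0.317 × 829 = 262.8 mol/min; ν_C = −1, so ξ = 262.8/1 = 262.8 mol/min.
Outlet amounts (n = n₀ + ν ξ):
  C: 829 − 1(262.8) = 566.2
  A: 0 + 2(262.8) = 525.6
  B: 346 (inert)

526 mol/min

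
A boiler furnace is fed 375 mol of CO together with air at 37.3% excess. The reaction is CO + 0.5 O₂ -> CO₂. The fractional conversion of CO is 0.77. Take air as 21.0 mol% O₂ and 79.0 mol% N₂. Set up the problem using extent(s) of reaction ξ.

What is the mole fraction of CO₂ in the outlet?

0.198

Stoichiometric O₂ = 0.5 × 375 = 187.5 mol; O₂ fed = 187.5 × 1.373 = 257.4 mol.
N₂ fed = 257.4 × 79/21 = 968.5 mol.
Fuel reacted = 0.77 × 375 → ξ = 288.8 mol.
Outlet (n = n₀ + ν ξ):
  CO: 375 − 1(288.8) = 86.25
  O₂: 257.4 − 0.5(288.8) = 113.1
  N₂: 968.5 (inert)
  CO₂: 0 + 1(288.8) = 288.8
Total out = 1457 mol; y_CO₂ = 288.8 / 1457 = 0.1982.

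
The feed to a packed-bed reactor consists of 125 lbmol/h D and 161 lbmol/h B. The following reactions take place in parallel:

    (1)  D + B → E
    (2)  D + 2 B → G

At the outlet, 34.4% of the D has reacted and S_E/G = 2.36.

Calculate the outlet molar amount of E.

Conversion of D: D consumed = 0.344 × 125 = 43 lbmol/h = 1ξ₁ + 1ξ₂.
Selectivity: 1ξ₁ / (1ξ₂) = 2.36 → ξ₁ = 2.36 ξ₂.
Substitute: (1·2.36 + 1) ξ₂ = 43 → ξ₂ = 12.8 lbmol/h, ξ₁ = 30.2 lbmol/h.
Outlet amounts (n = n₀ + Σ ν·ξ):
  D: 125 − 1(30.2) − 1(12.8) = 82
  B: 161 − 1(30.2) − 2(12.8) = 105.2
  E: 0 + 1(30.2) = 30.2
  G: 0 + 1(12.8) = 12.8

30.2 lbmol/h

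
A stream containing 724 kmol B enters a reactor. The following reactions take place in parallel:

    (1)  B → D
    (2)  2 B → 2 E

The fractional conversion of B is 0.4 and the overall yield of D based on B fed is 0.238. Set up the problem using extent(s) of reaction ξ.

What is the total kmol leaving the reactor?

724 kmol

Yield of D: 1ξ₁ / 724 = 0.238 → ξ₁ = 172.3 kmol.
Conversion of B: 1ξ₁ + 2ξ₂ = 0.4 × 724 = 289.6 → ξ₂ = 58.64 kmol.
Outlet amounts (n = n₀ + Σ ν·ξ):
  B: 724 − 1(172.3) − 2(58.64) = 434.4
  D: 0 + 1(172.3) = 172.3
  E: 0 + 2(58.64) = 117.3
Total out = 434.4 + 172.3 + 117.3 = 724 kmol.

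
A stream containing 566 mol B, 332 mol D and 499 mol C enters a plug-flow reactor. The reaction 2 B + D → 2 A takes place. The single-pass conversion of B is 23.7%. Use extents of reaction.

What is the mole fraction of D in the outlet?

B reacted = 0.237 × 566 = 134.1 mol; ν_B = −2, so ξ = 134.1/2 = 67.07 mol.
Outlet amounts (n = n₀ + ν ξ):
  B: 566 − 2(67.07) = 431.9
  D: 332 − 1(67.07) = 264.9
  A: 0 + 2(67.07) = 134.1
  C: 499 (inert)
Total out = 1330 mol; y_D = 264.9 / 1330 = 0.1992.

0.199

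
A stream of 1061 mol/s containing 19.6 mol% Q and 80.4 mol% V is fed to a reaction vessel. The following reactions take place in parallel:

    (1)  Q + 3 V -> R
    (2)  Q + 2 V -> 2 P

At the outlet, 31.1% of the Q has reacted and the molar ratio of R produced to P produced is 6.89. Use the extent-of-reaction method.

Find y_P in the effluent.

Conversion of Q: Q consumed = 0.311 × 208 = 64.67 mol/s = 1ξ₁ + 1ξ₂.
Selectivity: 1ξ₁ / (2ξ₂) = 6.89 → ξ₁ = 13.78 ξ₂.
Substitute: (1·13.78 + 1) ξ₂ = 64.67 → ξ₂ = 4.376 mol/s, ξ₁ = 60.3 mol/s.
Outlet amounts (n = n₀ + Σ ν·ξ):
  Q: 208 − 1(60.3) − 1(4.376) = 143.3
  V: 853 − 3(60.3) − 2(4.376) = 663.4
  R: 0 + 1(60.3) = 60.3
  P: 0 + 2(4.376) = 8.752
Total out = 875.7 mol/s; y_P = 8.752 / 875.7 = 0.009994.

0.00999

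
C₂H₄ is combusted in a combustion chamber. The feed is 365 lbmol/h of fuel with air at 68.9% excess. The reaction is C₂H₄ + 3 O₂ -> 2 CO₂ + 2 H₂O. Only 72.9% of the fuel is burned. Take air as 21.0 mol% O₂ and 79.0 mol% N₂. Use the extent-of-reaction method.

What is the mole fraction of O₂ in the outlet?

0.115

Stoichiometric O₂ = 3 × 365 = 1095 lbmol/h; O₂ fed = 1095 × 1.689 = 1849 lbmol/h.
N₂ fed = 1849 × 79/21 = 6957 lbmol/h.
Fuel reacted = 0.729 × 365 → ξ = 266.1 lbmol/h.
Outlet (n = n₀ + ν ξ):
  C₂H₄: 365 − 1(266.1) = 98.92
  O₂: 1849 − 3(266.1) = 1051
  N₂: 6957 (inert)
  CO₂: 0 + 2(266.1) = 532.2
  H₂O: 0 + 2(266.1) = 532.2
Total out = 9172 lbmol/h; y_O₂ = 1051 / 9172 = 0.1146.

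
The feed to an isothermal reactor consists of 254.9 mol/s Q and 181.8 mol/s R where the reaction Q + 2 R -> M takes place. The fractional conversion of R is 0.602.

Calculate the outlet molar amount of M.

R reacted = 0.602 × 181.8 = 109.4 mol/s; ν_R = −2, so ξ = 109.4/2 = 54.72 mol/s.
Outlet amounts (n = n₀ + ν ξ):
  Q: 254.9 − 1(54.72) = 200.2
  R: 181.8 − 2(54.72) = 72.36
  M: 0 + 1(54.72) = 54.72

54.7 mol/s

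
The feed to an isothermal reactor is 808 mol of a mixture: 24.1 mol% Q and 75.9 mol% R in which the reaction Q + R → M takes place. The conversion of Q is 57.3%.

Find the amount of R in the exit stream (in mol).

Q reacted = 0.573 × 194.7 = 111.6 mol; ν_Q = −1, so ξ = 111.6/1 = 111.6 mol.
Outlet amounts (n = n₀ + ν ξ):
  Q: 194.7 − 1(111.6) = 83.15
  R: 613.3 − 1(111.6) = 501.7
  M: 0 + 1(111.6) = 111.6

502 mol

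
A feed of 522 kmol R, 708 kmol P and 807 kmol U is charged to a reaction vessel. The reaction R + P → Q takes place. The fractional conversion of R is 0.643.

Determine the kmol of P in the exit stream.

372 kmol

R reacted = 0.643 × 522 = 335.6 kmol; ν_R = −1, so ξ = 335.6/1 = 335.6 kmol.
Outlet amounts (n = n₀ + ν ξ):
  R: 522 − 1(335.6) = 186.4
  P: 708 − 1(335.6) = 372.4
  Q: 0 + 1(335.6) = 335.6
  U: 807 (inert)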